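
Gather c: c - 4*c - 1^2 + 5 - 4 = -3*c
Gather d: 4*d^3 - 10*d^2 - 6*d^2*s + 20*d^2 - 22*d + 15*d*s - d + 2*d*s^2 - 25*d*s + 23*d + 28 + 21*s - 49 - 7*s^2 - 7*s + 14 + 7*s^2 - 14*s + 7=4*d^3 + d^2*(10 - 6*s) + d*(2*s^2 - 10*s)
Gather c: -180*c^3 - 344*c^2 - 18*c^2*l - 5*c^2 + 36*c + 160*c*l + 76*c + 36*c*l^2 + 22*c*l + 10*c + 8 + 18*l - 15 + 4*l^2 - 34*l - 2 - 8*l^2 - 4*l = -180*c^3 + c^2*(-18*l - 349) + c*(36*l^2 + 182*l + 122) - 4*l^2 - 20*l - 9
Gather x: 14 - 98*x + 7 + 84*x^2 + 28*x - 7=84*x^2 - 70*x + 14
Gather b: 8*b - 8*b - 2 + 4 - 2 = 0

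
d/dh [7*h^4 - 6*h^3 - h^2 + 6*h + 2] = 28*h^3 - 18*h^2 - 2*h + 6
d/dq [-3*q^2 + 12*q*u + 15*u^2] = -6*q + 12*u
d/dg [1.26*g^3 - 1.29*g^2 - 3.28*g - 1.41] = 3.78*g^2 - 2.58*g - 3.28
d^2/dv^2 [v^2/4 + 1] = 1/2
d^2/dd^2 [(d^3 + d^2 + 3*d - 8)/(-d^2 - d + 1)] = 8*(-d^3 + 6*d^2 + 3*d + 3)/(d^6 + 3*d^5 - 5*d^3 + 3*d - 1)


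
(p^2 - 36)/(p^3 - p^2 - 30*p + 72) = (p - 6)/(p^2 - 7*p + 12)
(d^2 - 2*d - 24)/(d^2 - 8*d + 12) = (d + 4)/(d - 2)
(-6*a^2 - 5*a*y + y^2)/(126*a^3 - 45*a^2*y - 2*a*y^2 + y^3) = (a + y)/(-21*a^2 + 4*a*y + y^2)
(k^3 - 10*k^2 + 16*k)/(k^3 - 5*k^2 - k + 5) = k*(k^2 - 10*k + 16)/(k^3 - 5*k^2 - k + 5)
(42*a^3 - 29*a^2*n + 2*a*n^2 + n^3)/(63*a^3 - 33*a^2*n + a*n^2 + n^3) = (2*a - n)/(3*a - n)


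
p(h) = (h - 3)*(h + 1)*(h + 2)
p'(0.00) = -7.00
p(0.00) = -6.00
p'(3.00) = 20.00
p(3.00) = 0.00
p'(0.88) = -4.68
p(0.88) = -11.48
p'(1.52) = -0.07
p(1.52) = -13.13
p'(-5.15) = 72.57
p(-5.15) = -106.54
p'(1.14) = -3.10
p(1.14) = -12.50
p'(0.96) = -4.24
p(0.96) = -11.84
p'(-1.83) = 3.05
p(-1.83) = 0.68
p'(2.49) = 11.60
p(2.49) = -7.99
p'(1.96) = 4.52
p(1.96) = -12.19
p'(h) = (h - 3)*(h + 1) + (h - 3)*(h + 2) + (h + 1)*(h + 2) = 3*h^2 - 7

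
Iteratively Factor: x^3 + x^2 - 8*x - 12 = (x + 2)*(x^2 - x - 6) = (x - 3)*(x + 2)*(x + 2)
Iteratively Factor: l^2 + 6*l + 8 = (l + 4)*(l + 2)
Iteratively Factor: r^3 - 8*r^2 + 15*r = (r - 3)*(r^2 - 5*r) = r*(r - 3)*(r - 5)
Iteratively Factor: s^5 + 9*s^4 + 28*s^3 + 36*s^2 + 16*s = (s + 2)*(s^4 + 7*s^3 + 14*s^2 + 8*s) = (s + 2)*(s + 4)*(s^3 + 3*s^2 + 2*s) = s*(s + 2)*(s + 4)*(s^2 + 3*s + 2) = s*(s + 1)*(s + 2)*(s + 4)*(s + 2)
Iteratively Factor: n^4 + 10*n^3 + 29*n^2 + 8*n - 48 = (n + 3)*(n^3 + 7*n^2 + 8*n - 16) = (n + 3)*(n + 4)*(n^2 + 3*n - 4) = (n - 1)*(n + 3)*(n + 4)*(n + 4)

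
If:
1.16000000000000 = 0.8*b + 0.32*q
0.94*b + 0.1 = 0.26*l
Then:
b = 1.45 - 0.4*q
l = 5.62692307692308 - 1.44615384615385*q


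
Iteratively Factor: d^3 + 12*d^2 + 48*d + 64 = (d + 4)*(d^2 + 8*d + 16) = (d + 4)^2*(d + 4)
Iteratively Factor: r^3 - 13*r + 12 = (r + 4)*(r^2 - 4*r + 3) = (r - 1)*(r + 4)*(r - 3)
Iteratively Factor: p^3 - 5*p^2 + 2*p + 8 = (p + 1)*(p^2 - 6*p + 8) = (p - 4)*(p + 1)*(p - 2)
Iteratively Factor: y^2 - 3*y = (y)*(y - 3)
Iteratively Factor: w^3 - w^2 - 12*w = (w - 4)*(w^2 + 3*w) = (w - 4)*(w + 3)*(w)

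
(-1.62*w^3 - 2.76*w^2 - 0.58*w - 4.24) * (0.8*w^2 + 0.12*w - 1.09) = -1.296*w^5 - 2.4024*w^4 + 0.9706*w^3 - 0.4532*w^2 + 0.1234*w + 4.6216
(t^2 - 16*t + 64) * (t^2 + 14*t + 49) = t^4 - 2*t^3 - 111*t^2 + 112*t + 3136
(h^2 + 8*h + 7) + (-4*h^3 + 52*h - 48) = -4*h^3 + h^2 + 60*h - 41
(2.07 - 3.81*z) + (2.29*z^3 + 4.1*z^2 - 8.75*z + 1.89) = 2.29*z^3 + 4.1*z^2 - 12.56*z + 3.96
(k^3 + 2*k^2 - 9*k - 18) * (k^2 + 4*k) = k^5 + 6*k^4 - k^3 - 54*k^2 - 72*k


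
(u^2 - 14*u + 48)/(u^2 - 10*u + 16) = (u - 6)/(u - 2)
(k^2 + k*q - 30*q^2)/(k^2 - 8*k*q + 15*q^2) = (-k - 6*q)/(-k + 3*q)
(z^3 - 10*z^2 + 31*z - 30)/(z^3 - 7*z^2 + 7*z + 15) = (z - 2)/(z + 1)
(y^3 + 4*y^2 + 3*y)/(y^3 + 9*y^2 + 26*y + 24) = y*(y + 1)/(y^2 + 6*y + 8)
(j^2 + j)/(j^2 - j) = (j + 1)/(j - 1)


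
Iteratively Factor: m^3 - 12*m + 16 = (m - 2)*(m^2 + 2*m - 8) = (m - 2)*(m + 4)*(m - 2)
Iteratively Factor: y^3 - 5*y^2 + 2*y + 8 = (y - 4)*(y^2 - y - 2) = (y - 4)*(y - 2)*(y + 1)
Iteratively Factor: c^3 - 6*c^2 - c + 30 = (c + 2)*(c^2 - 8*c + 15) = (c - 3)*(c + 2)*(c - 5)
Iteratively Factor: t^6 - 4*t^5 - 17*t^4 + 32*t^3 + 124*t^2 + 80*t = (t + 2)*(t^5 - 6*t^4 - 5*t^3 + 42*t^2 + 40*t) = (t - 4)*(t + 2)*(t^4 - 2*t^3 - 13*t^2 - 10*t) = (t - 5)*(t - 4)*(t + 2)*(t^3 + 3*t^2 + 2*t) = (t - 5)*(t - 4)*(t + 1)*(t + 2)*(t^2 + 2*t) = t*(t - 5)*(t - 4)*(t + 1)*(t + 2)*(t + 2)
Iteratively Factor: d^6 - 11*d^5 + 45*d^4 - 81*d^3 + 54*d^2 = (d - 2)*(d^5 - 9*d^4 + 27*d^3 - 27*d^2) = d*(d - 2)*(d^4 - 9*d^3 + 27*d^2 - 27*d) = d*(d - 3)*(d - 2)*(d^3 - 6*d^2 + 9*d) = d*(d - 3)^2*(d - 2)*(d^2 - 3*d) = d*(d - 3)^3*(d - 2)*(d)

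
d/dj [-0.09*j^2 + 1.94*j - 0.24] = 1.94 - 0.18*j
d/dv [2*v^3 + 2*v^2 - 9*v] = 6*v^2 + 4*v - 9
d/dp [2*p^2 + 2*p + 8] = 4*p + 2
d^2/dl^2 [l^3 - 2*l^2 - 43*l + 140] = 6*l - 4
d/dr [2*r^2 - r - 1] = 4*r - 1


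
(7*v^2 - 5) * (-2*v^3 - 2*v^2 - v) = -14*v^5 - 14*v^4 + 3*v^3 + 10*v^2 + 5*v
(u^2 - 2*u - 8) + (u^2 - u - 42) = 2*u^2 - 3*u - 50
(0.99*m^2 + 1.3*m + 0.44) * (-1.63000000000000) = -1.6137*m^2 - 2.119*m - 0.7172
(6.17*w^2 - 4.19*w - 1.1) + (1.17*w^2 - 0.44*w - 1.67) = 7.34*w^2 - 4.63*w - 2.77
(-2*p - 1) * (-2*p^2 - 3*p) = 4*p^3 + 8*p^2 + 3*p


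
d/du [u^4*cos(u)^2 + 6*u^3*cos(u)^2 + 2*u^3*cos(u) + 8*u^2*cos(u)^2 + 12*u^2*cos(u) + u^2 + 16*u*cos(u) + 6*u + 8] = -u^4*sin(2*u) - 2*u^3*sin(u) - 6*u^3*sin(2*u) + 4*u^3*cos(u)^2 - 12*u^2*sin(u) - 8*u^2*sin(2*u) + 18*u^2*cos(u)^2 + 6*u^2*cos(u) - 16*u*sin(u) + 16*u*cos(u)^2 + 24*u*cos(u) + 2*u + 16*cos(u) + 6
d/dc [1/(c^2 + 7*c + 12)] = (-2*c - 7)/(c^2 + 7*c + 12)^2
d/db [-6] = 0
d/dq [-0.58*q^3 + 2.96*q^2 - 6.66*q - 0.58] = -1.74*q^2 + 5.92*q - 6.66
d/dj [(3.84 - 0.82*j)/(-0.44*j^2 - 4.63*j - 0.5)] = (-0.3608*j^2 + 3.3792*j + 18.1892)/(0.1936*j^4 + 4.0744*j^3 + 21.8769*j^2 + 4.63*j + 0.25)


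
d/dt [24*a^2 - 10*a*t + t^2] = -10*a + 2*t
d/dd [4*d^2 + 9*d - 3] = 8*d + 9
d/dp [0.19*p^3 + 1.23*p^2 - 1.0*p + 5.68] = 0.57*p^2 + 2.46*p - 1.0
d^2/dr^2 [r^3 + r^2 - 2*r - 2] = 6*r + 2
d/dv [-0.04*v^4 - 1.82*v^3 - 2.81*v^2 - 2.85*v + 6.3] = -0.16*v^3 - 5.46*v^2 - 5.62*v - 2.85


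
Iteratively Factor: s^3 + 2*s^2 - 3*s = (s)*(s^2 + 2*s - 3) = s*(s + 3)*(s - 1)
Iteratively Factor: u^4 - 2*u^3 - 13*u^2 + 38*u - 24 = (u - 3)*(u^3 + u^2 - 10*u + 8) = (u - 3)*(u - 1)*(u^2 + 2*u - 8) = (u - 3)*(u - 2)*(u - 1)*(u + 4)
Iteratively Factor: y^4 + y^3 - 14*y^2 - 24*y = (y)*(y^3 + y^2 - 14*y - 24) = y*(y + 3)*(y^2 - 2*y - 8) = y*(y - 4)*(y + 3)*(y + 2)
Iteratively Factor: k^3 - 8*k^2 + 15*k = (k - 5)*(k^2 - 3*k) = (k - 5)*(k - 3)*(k)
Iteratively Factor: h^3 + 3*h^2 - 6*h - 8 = (h + 4)*(h^2 - h - 2) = (h - 2)*(h + 4)*(h + 1)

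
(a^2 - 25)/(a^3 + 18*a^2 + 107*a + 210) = (a - 5)/(a^2 + 13*a + 42)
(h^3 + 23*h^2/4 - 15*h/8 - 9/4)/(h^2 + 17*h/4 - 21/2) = (8*h^2 - 2*h - 3)/(2*(4*h - 7))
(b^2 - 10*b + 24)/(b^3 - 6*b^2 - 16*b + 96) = 1/(b + 4)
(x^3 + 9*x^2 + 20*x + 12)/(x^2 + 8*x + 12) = x + 1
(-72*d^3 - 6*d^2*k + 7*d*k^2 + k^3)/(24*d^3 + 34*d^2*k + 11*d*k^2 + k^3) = (-3*d + k)/(d + k)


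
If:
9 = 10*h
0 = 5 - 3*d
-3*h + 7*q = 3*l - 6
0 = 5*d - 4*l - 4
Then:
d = 5/3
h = 9/10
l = 13/12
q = -1/140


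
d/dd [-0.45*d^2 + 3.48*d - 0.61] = 3.48 - 0.9*d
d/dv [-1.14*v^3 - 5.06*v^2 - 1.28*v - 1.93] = -3.42*v^2 - 10.12*v - 1.28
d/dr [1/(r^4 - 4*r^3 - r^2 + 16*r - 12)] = 2*(-2*r^3 + 6*r^2 + r - 8)/(-r^4 + 4*r^3 + r^2 - 16*r + 12)^2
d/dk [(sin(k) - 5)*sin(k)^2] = (3*sin(k) - 10)*sin(k)*cos(k)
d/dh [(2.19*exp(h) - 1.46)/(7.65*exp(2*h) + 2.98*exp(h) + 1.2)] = (-16.7535*exp(2*h) + 22.338*exp(h) + 6.9788)*exp(h)/(58.5225*exp(4*h) + 45.594*exp(3*h) + 27.2404*exp(2*h) + 7.152*exp(h) + 1.44)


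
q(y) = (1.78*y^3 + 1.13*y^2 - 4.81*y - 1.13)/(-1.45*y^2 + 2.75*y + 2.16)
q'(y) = (2.9*y - 2.75)*(1.78*y^3 + 1.13*y^2 - 4.81*y - 1.13)/(-1.45*y^2 + 2.75*y + 2.16)^2 + (5.34*y^2 + 2.26*y - 4.81)/(-1.45*y^2 + 2.75*y + 2.16) = (-2.581*y^4 + 9.79*y^3 + 7.6674*y^2 + 1.6046*y - 7.2821)/(2.1025*y^4 - 7.975*y^3 + 1.2985*y^2 + 11.88*y + 4.6656)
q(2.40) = 45.20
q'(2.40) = 543.29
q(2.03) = 4.90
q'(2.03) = 21.02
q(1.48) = -0.00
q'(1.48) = 3.35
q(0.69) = -0.99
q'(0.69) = 0.01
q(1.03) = -0.85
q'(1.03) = 0.86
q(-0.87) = -2.06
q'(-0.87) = -6.11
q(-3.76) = 2.15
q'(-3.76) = -1.14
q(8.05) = -13.81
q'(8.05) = -1.08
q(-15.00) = 15.55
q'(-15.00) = -1.21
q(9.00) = -14.85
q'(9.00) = -1.12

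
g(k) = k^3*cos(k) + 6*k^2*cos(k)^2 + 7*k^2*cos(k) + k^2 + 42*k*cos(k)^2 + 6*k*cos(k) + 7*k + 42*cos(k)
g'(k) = -k^3*sin(k) - 12*k^2*sin(k)*cos(k) - 7*k^2*sin(k) + 3*k^2*cos(k) - 84*k*sin(k)*cos(k) - 6*k*sin(k) + 12*k*cos(k)^2 + 14*k*cos(k) + 2*k - 42*sin(k) + 42*cos(k)^2 + 6*cos(k) + 7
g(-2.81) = -129.98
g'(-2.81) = 80.35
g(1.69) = 6.78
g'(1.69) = -48.89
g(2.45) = 18.20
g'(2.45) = 73.49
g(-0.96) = 6.74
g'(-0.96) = 13.98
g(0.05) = 44.73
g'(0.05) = 53.97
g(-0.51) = 17.02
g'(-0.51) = 35.91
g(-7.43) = -4.39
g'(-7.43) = 2.35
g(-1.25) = 2.24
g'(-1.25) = 20.49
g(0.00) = 42.00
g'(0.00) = 55.00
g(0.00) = 42.00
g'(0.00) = 55.00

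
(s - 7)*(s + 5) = s^2 - 2*s - 35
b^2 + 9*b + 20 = (b + 4)*(b + 5)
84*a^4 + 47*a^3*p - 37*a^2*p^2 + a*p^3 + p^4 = (-4*a + p)*(-3*a + p)*(a + p)*(7*a + p)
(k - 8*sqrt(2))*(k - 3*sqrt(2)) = k^2 - 11*sqrt(2)*k + 48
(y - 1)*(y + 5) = y^2 + 4*y - 5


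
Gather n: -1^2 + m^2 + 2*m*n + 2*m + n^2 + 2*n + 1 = m^2 + 2*m + n^2 + n*(2*m + 2)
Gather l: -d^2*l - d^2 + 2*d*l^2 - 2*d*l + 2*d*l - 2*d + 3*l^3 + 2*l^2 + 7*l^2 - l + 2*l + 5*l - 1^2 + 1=-d^2 - 2*d + 3*l^3 + l^2*(2*d + 9) + l*(6 - d^2)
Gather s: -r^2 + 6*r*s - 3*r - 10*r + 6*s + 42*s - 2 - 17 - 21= -r^2 - 13*r + s*(6*r + 48) - 40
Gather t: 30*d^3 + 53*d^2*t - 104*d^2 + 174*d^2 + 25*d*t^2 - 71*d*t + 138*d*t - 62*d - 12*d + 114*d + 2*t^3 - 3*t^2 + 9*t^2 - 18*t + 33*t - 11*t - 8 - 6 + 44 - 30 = 30*d^3 + 70*d^2 + 40*d + 2*t^3 + t^2*(25*d + 6) + t*(53*d^2 + 67*d + 4)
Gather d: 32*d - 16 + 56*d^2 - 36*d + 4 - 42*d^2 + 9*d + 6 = 14*d^2 + 5*d - 6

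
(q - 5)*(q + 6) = q^2 + q - 30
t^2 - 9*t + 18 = (t - 6)*(t - 3)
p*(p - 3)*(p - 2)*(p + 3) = p^4 - 2*p^3 - 9*p^2 + 18*p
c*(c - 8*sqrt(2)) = c^2 - 8*sqrt(2)*c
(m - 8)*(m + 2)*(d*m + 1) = d*m^3 - 6*d*m^2 - 16*d*m + m^2 - 6*m - 16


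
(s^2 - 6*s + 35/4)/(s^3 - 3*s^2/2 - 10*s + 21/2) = (s - 5/2)/(s^2 + 2*s - 3)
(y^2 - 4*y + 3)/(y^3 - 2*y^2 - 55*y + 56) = (y - 3)/(y^2 - y - 56)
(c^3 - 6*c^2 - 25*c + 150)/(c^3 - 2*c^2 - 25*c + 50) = (c - 6)/(c - 2)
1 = 1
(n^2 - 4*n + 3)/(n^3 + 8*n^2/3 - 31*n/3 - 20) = 3*(n - 1)/(3*n^2 + 17*n + 20)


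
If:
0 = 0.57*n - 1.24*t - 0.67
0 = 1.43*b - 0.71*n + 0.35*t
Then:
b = 0.835357624831309*t + 0.583609373083057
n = 2.17543859649123*t + 1.17543859649123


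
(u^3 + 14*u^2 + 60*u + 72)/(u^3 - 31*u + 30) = (u^2 + 8*u + 12)/(u^2 - 6*u + 5)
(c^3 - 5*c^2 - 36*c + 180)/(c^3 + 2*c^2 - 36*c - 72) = (c - 5)/(c + 2)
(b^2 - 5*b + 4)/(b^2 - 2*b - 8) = (b - 1)/(b + 2)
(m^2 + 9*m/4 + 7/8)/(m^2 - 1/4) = (4*m + 7)/(2*(2*m - 1))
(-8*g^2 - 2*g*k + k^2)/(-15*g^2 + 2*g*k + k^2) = (-8*g^2 - 2*g*k + k^2)/(-15*g^2 + 2*g*k + k^2)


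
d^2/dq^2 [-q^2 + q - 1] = -2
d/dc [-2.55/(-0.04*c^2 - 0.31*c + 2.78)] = (-0.204*c - 0.7905)/(0.04*c^2 + 0.31*c - 2.78)^2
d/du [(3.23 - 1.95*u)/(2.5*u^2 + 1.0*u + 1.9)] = (4.875*u^2 - 16.15*u - 6.935)/(6.25*u^4 + 5.0*u^3 + 10.5*u^2 + 3.8*u + 3.61)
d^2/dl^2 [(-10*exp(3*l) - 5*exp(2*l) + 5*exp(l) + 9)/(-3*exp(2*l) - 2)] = (90*exp(6*l) + 75*exp(4*l) - 444*exp(3*l) + 540*exp(2*l) + 296*exp(l) - 20)*exp(l)/(27*exp(6*l) + 54*exp(4*l) + 36*exp(2*l) + 8)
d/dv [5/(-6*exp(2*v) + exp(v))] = 5*(12*exp(v) - 1)*exp(-v)/(6*exp(v) - 1)^2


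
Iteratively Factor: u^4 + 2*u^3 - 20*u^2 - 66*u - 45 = (u + 3)*(u^3 - u^2 - 17*u - 15) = (u - 5)*(u + 3)*(u^2 + 4*u + 3) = (u - 5)*(u + 3)^2*(u + 1)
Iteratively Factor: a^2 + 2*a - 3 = (a - 1)*(a + 3)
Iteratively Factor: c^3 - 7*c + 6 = (c - 1)*(c^2 + c - 6) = (c - 2)*(c - 1)*(c + 3)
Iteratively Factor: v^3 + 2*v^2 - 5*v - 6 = (v + 1)*(v^2 + v - 6) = (v - 2)*(v + 1)*(v + 3)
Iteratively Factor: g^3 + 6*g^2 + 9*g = (g + 3)*(g^2 + 3*g) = (g + 3)^2*(g)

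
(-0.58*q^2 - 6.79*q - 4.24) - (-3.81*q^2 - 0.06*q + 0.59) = 3.23*q^2 - 6.73*q - 4.83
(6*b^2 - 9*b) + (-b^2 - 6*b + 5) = 5*b^2 - 15*b + 5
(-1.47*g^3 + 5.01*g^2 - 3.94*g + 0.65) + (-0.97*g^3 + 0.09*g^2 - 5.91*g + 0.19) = -2.44*g^3 + 5.1*g^2 - 9.85*g + 0.84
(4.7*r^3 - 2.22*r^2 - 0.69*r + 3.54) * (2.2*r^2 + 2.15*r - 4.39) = 10.34*r^5 + 5.221*r^4 - 26.924*r^3 + 16.0503*r^2 + 10.6401*r - 15.5406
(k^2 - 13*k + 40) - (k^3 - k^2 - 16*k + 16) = -k^3 + 2*k^2 + 3*k + 24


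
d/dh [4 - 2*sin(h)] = -2*cos(h)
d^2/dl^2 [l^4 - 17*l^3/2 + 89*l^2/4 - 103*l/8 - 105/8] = 12*l^2 - 51*l + 89/2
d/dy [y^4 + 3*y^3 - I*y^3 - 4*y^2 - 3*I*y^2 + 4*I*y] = 4*y^3 + y^2*(9 - 3*I) + y*(-8 - 6*I) + 4*I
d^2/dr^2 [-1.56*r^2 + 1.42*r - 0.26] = -3.12000000000000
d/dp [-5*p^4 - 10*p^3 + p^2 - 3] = 2*p*(-10*p^2 - 15*p + 1)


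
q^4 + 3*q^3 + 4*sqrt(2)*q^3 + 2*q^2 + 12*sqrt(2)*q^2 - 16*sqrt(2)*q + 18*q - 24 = (q - 1)*(q + 4)*(q + sqrt(2))*(q + 3*sqrt(2))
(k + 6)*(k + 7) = k^2 + 13*k + 42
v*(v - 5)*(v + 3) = v^3 - 2*v^2 - 15*v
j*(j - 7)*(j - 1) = j^3 - 8*j^2 + 7*j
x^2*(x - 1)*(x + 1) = x^4 - x^2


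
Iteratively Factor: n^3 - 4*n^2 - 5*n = (n)*(n^2 - 4*n - 5) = n*(n - 5)*(n + 1)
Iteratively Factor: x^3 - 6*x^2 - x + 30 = (x + 2)*(x^2 - 8*x + 15) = (x - 3)*(x + 2)*(x - 5)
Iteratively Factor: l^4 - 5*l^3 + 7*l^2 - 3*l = (l - 1)*(l^3 - 4*l^2 + 3*l) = (l - 1)^2*(l^2 - 3*l) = (l - 3)*(l - 1)^2*(l)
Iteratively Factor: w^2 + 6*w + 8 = (w + 4)*(w + 2)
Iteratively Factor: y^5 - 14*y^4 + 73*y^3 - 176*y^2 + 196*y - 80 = (y - 1)*(y^4 - 13*y^3 + 60*y^2 - 116*y + 80) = (y - 4)*(y - 1)*(y^3 - 9*y^2 + 24*y - 20) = (y - 4)*(y - 2)*(y - 1)*(y^2 - 7*y + 10) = (y - 5)*(y - 4)*(y - 2)*(y - 1)*(y - 2)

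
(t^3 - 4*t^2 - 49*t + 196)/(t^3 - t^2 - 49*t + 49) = (t - 4)/(t - 1)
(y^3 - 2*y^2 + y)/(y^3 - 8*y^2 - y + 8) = y*(y - 1)/(y^2 - 7*y - 8)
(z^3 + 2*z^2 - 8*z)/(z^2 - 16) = z*(z - 2)/(z - 4)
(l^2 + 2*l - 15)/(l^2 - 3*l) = (l + 5)/l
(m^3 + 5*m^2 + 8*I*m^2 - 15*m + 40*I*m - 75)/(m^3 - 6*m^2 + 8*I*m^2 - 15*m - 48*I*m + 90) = (m + 5)/(m - 6)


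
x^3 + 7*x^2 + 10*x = x*(x + 2)*(x + 5)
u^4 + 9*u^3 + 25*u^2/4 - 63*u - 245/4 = (u - 5/2)*(u + 1)*(u + 7/2)*(u + 7)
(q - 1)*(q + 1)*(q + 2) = q^3 + 2*q^2 - q - 2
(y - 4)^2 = y^2 - 8*y + 16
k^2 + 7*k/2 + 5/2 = (k + 1)*(k + 5/2)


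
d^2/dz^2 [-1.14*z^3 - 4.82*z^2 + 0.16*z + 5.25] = -6.84*z - 9.64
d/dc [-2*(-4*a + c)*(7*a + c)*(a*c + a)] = 2*a*(28*a^2 - 6*a*c - 3*a - 3*c^2 - 2*c)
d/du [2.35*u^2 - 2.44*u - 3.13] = 4.7*u - 2.44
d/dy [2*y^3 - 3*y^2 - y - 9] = 6*y^2 - 6*y - 1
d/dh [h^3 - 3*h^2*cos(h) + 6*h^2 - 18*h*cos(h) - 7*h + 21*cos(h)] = 3*h^2*sin(h) + 3*h^2 + 18*h*sin(h) - 6*h*cos(h) + 12*h - 21*sin(h) - 18*cos(h) - 7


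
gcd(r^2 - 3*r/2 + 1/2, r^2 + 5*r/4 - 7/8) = r - 1/2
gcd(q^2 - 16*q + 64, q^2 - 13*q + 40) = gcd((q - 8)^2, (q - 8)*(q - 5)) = q - 8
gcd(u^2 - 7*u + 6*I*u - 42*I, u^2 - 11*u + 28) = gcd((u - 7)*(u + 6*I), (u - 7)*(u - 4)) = u - 7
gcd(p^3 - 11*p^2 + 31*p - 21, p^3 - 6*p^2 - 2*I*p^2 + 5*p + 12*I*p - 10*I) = p - 1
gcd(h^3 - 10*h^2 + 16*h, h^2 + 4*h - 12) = h - 2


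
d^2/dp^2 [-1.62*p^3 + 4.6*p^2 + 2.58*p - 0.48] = 9.2 - 9.72*p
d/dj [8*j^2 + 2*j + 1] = 16*j + 2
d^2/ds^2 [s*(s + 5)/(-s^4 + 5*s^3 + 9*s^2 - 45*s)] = 2*(-3*s^5 - 15*s^4 + 166*s^3 + 30*s^2 - 675*s - 1935)/(s^9 - 15*s^8 + 48*s^7 + 280*s^6 - 1782*s^5 - 270*s^4 + 17496*s^3 - 19440*s^2 - 54675*s + 91125)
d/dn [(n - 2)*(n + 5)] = 2*n + 3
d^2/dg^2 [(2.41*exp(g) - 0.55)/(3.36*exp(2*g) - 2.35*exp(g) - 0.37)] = (27.207936*exp(4*g) - 5.80776*exp(3*g) + 31.005072*exp(2*g) - 7.86791*exp(g) + 0.808154)*exp(g)/(37.933056*exp(6*g) - 79.59168*exp(5*g) + 43.135344*exp(4*g) + 4.551245*exp(3*g) - 4.750023*exp(2*g) - 0.965145*exp(g) - 0.050653)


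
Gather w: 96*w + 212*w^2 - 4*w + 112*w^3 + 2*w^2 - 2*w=112*w^3 + 214*w^2 + 90*w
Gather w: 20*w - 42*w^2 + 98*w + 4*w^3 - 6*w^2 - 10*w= 4*w^3 - 48*w^2 + 108*w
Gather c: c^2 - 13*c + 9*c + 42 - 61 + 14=c^2 - 4*c - 5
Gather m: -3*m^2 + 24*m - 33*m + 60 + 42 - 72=-3*m^2 - 9*m + 30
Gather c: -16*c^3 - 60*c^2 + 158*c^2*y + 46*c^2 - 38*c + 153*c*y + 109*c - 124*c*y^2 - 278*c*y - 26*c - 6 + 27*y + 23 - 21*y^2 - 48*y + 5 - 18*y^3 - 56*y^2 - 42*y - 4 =-16*c^3 + c^2*(158*y - 14) + c*(-124*y^2 - 125*y + 45) - 18*y^3 - 77*y^2 - 63*y + 18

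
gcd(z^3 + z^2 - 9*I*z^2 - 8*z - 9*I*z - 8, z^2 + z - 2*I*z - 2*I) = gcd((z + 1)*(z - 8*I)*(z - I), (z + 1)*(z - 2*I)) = z + 1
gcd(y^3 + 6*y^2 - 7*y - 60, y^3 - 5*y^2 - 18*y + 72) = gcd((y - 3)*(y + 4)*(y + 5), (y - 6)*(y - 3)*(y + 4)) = y^2 + y - 12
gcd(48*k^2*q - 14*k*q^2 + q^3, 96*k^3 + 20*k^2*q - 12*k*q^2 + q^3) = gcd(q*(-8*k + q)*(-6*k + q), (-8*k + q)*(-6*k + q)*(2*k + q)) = 48*k^2 - 14*k*q + q^2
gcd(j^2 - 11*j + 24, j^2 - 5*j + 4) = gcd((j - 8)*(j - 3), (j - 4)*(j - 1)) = 1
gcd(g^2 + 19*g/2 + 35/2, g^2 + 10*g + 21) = g + 7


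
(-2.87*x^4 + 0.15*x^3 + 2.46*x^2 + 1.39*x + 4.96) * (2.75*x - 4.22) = -7.8925*x^5 + 12.5239*x^4 + 6.132*x^3 - 6.5587*x^2 + 7.7742*x - 20.9312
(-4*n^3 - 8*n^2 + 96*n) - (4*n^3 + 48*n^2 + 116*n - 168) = -8*n^3 - 56*n^2 - 20*n + 168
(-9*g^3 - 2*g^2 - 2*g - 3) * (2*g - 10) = -18*g^4 + 86*g^3 + 16*g^2 + 14*g + 30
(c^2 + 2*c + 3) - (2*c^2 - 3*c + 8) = -c^2 + 5*c - 5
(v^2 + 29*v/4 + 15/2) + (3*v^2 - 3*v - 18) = 4*v^2 + 17*v/4 - 21/2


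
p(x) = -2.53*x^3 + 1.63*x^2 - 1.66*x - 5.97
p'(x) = -7.59*x^2 + 3.26*x - 1.66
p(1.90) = -20.59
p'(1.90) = -22.87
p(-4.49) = 263.36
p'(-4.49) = -169.31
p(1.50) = -13.33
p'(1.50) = -13.85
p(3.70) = -117.95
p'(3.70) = -93.51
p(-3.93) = 179.30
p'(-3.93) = -131.70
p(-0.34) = -5.12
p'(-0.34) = -3.65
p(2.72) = -49.34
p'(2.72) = -48.95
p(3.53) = -102.81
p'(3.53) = -84.73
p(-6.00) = 609.15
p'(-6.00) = -294.46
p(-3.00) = 81.99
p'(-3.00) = -79.75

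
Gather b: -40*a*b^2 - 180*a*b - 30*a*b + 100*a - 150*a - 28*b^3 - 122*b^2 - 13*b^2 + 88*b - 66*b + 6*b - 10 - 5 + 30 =-50*a - 28*b^3 + b^2*(-40*a - 135) + b*(28 - 210*a) + 15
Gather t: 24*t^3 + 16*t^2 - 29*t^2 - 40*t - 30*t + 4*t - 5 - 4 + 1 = 24*t^3 - 13*t^2 - 66*t - 8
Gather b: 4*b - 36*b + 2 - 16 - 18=-32*b - 32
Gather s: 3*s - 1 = 3*s - 1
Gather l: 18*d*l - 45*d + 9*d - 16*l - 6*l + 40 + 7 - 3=-36*d + l*(18*d - 22) + 44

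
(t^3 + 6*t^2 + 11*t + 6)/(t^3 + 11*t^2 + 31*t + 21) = (t + 2)/(t + 7)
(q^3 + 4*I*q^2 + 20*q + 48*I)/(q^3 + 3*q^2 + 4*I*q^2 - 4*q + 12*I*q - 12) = (q^2 + 2*I*q + 24)/(q^2 + q*(3 + 2*I) + 6*I)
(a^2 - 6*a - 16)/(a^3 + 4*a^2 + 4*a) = (a - 8)/(a*(a + 2))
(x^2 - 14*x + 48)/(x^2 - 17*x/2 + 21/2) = 2*(x^2 - 14*x + 48)/(2*x^2 - 17*x + 21)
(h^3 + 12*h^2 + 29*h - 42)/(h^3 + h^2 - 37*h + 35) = (h + 6)/(h - 5)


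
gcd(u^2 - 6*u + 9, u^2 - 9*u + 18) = u - 3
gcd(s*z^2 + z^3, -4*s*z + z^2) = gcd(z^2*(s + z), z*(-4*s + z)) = z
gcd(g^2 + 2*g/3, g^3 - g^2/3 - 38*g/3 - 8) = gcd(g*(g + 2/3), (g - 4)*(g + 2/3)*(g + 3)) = g + 2/3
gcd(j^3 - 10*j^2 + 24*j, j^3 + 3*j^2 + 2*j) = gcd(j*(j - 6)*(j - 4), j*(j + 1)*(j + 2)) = j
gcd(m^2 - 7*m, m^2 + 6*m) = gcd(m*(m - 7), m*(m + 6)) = m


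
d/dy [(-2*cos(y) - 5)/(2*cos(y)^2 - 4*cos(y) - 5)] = 2*(-10*cos(y) - cos(2*y) + 4)*sin(y)/(4*cos(y) - cos(2*y) + 4)^2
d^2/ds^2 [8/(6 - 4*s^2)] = 48*(-2*s^2 - 1)/(2*s^2 - 3)^3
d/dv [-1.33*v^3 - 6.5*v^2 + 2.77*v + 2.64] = -3.99*v^2 - 13.0*v + 2.77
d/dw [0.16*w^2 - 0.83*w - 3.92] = 0.32*w - 0.83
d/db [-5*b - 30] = -5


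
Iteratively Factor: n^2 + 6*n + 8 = (n + 4)*(n + 2)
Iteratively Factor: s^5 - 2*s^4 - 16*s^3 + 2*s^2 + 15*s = (s - 5)*(s^4 + 3*s^3 - s^2 - 3*s) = (s - 5)*(s + 1)*(s^3 + 2*s^2 - 3*s) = (s - 5)*(s - 1)*(s + 1)*(s^2 + 3*s) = (s - 5)*(s - 1)*(s + 1)*(s + 3)*(s)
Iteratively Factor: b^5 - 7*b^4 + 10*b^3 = (b - 2)*(b^4 - 5*b^3) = b*(b - 2)*(b^3 - 5*b^2) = b*(b - 5)*(b - 2)*(b^2) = b^2*(b - 5)*(b - 2)*(b)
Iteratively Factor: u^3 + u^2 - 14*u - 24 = (u + 2)*(u^2 - u - 12) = (u - 4)*(u + 2)*(u + 3)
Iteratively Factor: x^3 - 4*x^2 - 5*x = (x - 5)*(x^2 + x) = (x - 5)*(x + 1)*(x)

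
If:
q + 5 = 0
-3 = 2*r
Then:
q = -5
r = -3/2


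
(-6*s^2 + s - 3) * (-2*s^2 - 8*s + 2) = 12*s^4 + 46*s^3 - 14*s^2 + 26*s - 6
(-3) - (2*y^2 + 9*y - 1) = -2*y^2 - 9*y - 2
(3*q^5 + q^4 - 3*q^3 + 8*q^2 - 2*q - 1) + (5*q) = 3*q^5 + q^4 - 3*q^3 + 8*q^2 + 3*q - 1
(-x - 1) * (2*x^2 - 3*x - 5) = -2*x^3 + x^2 + 8*x + 5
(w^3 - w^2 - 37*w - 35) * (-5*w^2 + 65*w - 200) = -5*w^5 + 70*w^4 - 80*w^3 - 2030*w^2 + 5125*w + 7000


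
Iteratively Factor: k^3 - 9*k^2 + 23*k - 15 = (k - 3)*(k^2 - 6*k + 5) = (k - 5)*(k - 3)*(k - 1)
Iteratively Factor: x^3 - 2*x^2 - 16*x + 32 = (x - 4)*(x^2 + 2*x - 8) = (x - 4)*(x + 4)*(x - 2)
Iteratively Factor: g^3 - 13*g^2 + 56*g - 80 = (g - 5)*(g^2 - 8*g + 16) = (g - 5)*(g - 4)*(g - 4)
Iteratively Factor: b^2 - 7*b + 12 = (b - 4)*(b - 3)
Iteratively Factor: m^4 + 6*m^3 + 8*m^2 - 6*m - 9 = (m + 3)*(m^3 + 3*m^2 - m - 3) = (m + 3)^2*(m^2 - 1) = (m + 1)*(m + 3)^2*(m - 1)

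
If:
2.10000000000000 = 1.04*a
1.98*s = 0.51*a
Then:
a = 2.02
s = 0.52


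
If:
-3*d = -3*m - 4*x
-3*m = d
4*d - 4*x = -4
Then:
No Solution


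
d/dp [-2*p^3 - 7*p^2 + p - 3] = -6*p^2 - 14*p + 1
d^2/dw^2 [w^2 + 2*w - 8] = 2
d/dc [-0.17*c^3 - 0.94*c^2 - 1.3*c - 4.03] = -0.51*c^2 - 1.88*c - 1.3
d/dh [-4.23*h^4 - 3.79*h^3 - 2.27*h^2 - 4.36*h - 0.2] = -16.92*h^3 - 11.37*h^2 - 4.54*h - 4.36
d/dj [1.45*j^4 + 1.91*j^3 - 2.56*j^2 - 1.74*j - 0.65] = 5.8*j^3 + 5.73*j^2 - 5.12*j - 1.74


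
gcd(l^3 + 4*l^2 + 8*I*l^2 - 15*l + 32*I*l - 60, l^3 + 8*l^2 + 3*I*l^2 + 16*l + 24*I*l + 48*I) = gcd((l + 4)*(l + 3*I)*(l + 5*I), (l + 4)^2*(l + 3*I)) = l^2 + l*(4 + 3*I) + 12*I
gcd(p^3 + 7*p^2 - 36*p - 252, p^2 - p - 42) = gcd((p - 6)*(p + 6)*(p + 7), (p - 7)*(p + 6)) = p + 6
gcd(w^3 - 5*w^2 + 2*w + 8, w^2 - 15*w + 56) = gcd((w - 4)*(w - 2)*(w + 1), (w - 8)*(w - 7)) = 1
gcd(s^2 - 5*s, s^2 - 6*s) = s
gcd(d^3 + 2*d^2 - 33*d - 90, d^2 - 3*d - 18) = d^2 - 3*d - 18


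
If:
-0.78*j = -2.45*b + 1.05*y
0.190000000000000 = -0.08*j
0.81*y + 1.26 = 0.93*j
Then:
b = -2.59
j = -2.38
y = -4.28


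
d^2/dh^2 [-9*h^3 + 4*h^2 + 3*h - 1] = 8 - 54*h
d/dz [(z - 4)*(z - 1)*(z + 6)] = 3*z^2 + 2*z - 26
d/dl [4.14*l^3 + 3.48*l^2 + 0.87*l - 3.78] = 12.42*l^2 + 6.96*l + 0.87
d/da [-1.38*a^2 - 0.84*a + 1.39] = -2.76*a - 0.84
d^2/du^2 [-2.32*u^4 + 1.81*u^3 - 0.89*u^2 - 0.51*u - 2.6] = -27.84*u^2 + 10.86*u - 1.78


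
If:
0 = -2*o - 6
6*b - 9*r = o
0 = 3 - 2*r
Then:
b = 7/4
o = -3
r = 3/2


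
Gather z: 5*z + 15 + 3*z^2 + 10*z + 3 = 3*z^2 + 15*z + 18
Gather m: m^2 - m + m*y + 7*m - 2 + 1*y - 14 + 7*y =m^2 + m*(y + 6) + 8*y - 16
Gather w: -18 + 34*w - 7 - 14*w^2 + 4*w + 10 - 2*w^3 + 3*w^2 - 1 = -2*w^3 - 11*w^2 + 38*w - 16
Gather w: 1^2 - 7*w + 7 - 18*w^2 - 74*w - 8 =-18*w^2 - 81*w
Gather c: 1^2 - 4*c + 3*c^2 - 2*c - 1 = 3*c^2 - 6*c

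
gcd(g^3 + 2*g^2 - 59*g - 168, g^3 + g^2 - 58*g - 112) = g^2 - g - 56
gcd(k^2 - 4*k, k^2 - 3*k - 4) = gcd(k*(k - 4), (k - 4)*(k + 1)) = k - 4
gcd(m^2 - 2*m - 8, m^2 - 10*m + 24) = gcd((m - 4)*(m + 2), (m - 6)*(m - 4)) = m - 4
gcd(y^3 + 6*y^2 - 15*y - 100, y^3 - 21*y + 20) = y^2 + y - 20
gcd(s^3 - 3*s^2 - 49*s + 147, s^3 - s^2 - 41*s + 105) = s^2 + 4*s - 21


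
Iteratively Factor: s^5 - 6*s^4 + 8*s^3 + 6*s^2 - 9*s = (s)*(s^4 - 6*s^3 + 8*s^2 + 6*s - 9) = s*(s - 1)*(s^3 - 5*s^2 + 3*s + 9) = s*(s - 3)*(s - 1)*(s^2 - 2*s - 3) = s*(s - 3)*(s - 1)*(s + 1)*(s - 3)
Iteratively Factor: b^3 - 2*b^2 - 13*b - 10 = (b + 1)*(b^2 - 3*b - 10) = (b - 5)*(b + 1)*(b + 2)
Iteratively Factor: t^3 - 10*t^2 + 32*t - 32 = (t - 4)*(t^2 - 6*t + 8) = (t - 4)*(t - 2)*(t - 4)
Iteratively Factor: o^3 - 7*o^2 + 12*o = (o - 4)*(o^2 - 3*o) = (o - 4)*(o - 3)*(o)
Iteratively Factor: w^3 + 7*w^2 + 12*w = (w)*(w^2 + 7*w + 12) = w*(w + 3)*(w + 4)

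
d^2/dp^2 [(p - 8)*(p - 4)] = 2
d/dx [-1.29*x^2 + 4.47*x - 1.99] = 4.47 - 2.58*x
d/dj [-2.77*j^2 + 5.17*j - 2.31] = 5.17 - 5.54*j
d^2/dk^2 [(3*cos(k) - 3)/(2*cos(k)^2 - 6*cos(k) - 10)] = 3*(9*sin(k)^4*cos(k) - sin(k)^4 + 40*sin(k)^2 + 77*cos(k)/4 + 45*cos(3*k)/4 - cos(5*k)/2 + 19)/(2*(sin(k)^2 + 3*cos(k) + 4)^3)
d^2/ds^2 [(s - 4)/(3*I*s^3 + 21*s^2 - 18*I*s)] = 2*(s*(I*s^2 + 7*s - 6*I)*(-3*I*s^2 - 14*s - (s - 4)*(3*I*s + 7) + 6*I) + (s - 4)*(3*I*s^2 + 14*s - 6*I)^2)/(3*s^3*(I*s^2 + 7*s - 6*I)^3)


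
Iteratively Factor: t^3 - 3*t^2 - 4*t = (t + 1)*(t^2 - 4*t) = t*(t + 1)*(t - 4)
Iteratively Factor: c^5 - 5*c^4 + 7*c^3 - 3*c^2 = (c - 3)*(c^4 - 2*c^3 + c^2) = (c - 3)*(c - 1)*(c^3 - c^2) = (c - 3)*(c - 1)^2*(c^2) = c*(c - 3)*(c - 1)^2*(c)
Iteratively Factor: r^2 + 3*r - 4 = (r - 1)*(r + 4)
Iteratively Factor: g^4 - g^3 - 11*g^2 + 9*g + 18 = (g + 3)*(g^3 - 4*g^2 + g + 6) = (g - 3)*(g + 3)*(g^2 - g - 2) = (g - 3)*(g + 1)*(g + 3)*(g - 2)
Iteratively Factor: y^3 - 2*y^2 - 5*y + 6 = (y - 3)*(y^2 + y - 2) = (y - 3)*(y - 1)*(y + 2)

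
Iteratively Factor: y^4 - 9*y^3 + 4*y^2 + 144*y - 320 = (y - 5)*(y^3 - 4*y^2 - 16*y + 64) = (y - 5)*(y + 4)*(y^2 - 8*y + 16) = (y - 5)*(y - 4)*(y + 4)*(y - 4)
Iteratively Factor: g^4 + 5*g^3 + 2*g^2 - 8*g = (g)*(g^3 + 5*g^2 + 2*g - 8) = g*(g + 4)*(g^2 + g - 2) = g*(g - 1)*(g + 4)*(g + 2)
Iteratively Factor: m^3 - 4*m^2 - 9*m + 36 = (m + 3)*(m^2 - 7*m + 12) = (m - 3)*(m + 3)*(m - 4)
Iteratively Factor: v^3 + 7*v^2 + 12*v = (v + 3)*(v^2 + 4*v) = v*(v + 3)*(v + 4)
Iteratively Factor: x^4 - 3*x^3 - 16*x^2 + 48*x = (x - 3)*(x^3 - 16*x) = x*(x - 3)*(x^2 - 16) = x*(x - 3)*(x + 4)*(x - 4)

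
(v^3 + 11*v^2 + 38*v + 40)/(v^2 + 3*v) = (v^3 + 11*v^2 + 38*v + 40)/(v*(v + 3))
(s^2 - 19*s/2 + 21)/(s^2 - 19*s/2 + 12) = (2*s^2 - 19*s + 42)/(2*s^2 - 19*s + 24)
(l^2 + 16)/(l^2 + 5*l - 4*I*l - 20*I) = (l + 4*I)/(l + 5)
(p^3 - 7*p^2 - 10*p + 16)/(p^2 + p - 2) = p - 8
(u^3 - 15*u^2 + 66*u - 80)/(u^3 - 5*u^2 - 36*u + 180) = (u^2 - 10*u + 16)/(u^2 - 36)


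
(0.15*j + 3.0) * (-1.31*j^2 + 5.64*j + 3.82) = -0.1965*j^3 - 3.084*j^2 + 17.493*j + 11.46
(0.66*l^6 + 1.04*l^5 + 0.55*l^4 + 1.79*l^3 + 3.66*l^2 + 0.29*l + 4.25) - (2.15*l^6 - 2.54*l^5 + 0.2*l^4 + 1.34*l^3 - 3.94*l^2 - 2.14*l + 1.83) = -1.49*l^6 + 3.58*l^5 + 0.35*l^4 + 0.45*l^3 + 7.6*l^2 + 2.43*l + 2.42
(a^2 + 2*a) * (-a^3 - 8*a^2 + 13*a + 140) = -a^5 - 10*a^4 - 3*a^3 + 166*a^2 + 280*a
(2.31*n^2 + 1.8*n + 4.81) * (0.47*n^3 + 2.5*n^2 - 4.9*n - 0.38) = 1.0857*n^5 + 6.621*n^4 - 4.5583*n^3 + 2.3272*n^2 - 24.253*n - 1.8278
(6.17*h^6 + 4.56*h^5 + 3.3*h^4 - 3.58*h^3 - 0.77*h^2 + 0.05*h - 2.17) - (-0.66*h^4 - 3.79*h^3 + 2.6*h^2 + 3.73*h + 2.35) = 6.17*h^6 + 4.56*h^5 + 3.96*h^4 + 0.21*h^3 - 3.37*h^2 - 3.68*h - 4.52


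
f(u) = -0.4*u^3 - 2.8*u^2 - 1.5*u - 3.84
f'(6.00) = -78.30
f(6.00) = -200.04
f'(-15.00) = -187.50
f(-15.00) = 738.66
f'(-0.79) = 2.18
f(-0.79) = -4.21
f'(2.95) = -28.46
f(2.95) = -42.90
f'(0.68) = -5.86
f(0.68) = -6.28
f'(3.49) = -35.66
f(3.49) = -60.18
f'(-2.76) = 4.81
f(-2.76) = -12.62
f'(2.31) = -20.84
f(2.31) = -27.18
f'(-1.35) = 3.87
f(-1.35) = -5.93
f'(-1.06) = 3.09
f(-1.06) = -4.92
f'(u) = -1.2*u^2 - 5.6*u - 1.5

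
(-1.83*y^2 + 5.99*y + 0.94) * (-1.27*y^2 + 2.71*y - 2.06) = 2.3241*y^4 - 12.5666*y^3 + 18.8089*y^2 - 9.792*y - 1.9364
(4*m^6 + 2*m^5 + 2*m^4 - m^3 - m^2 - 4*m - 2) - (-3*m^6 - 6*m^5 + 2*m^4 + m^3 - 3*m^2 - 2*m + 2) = 7*m^6 + 8*m^5 - 2*m^3 + 2*m^2 - 2*m - 4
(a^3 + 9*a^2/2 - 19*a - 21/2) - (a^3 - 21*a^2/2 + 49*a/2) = 15*a^2 - 87*a/2 - 21/2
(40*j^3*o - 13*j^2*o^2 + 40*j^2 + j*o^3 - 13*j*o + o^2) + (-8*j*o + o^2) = 40*j^3*o - 13*j^2*o^2 + 40*j^2 + j*o^3 - 21*j*o + 2*o^2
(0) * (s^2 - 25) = 0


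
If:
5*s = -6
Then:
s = -6/5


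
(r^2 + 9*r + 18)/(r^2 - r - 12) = (r + 6)/(r - 4)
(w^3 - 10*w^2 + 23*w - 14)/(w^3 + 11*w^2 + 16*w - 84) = (w^2 - 8*w + 7)/(w^2 + 13*w + 42)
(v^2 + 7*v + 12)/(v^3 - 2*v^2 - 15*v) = (v + 4)/(v*(v - 5))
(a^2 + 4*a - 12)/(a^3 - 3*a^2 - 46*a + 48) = (a - 2)/(a^2 - 9*a + 8)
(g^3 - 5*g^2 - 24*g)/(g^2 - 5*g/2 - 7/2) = 2*g*(-g^2 + 5*g + 24)/(-2*g^2 + 5*g + 7)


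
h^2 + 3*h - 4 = (h - 1)*(h + 4)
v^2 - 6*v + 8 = (v - 4)*(v - 2)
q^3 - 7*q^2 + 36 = (q - 6)*(q - 3)*(q + 2)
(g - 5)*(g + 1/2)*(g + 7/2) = g^3 - g^2 - 73*g/4 - 35/4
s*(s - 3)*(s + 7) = s^3 + 4*s^2 - 21*s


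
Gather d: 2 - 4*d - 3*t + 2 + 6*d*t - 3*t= d*(6*t - 4) - 6*t + 4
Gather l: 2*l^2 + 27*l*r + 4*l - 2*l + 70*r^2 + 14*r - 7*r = 2*l^2 + l*(27*r + 2) + 70*r^2 + 7*r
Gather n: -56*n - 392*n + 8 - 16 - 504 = -448*n - 512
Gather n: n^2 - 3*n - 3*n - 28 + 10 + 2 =n^2 - 6*n - 16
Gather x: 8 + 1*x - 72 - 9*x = -8*x - 64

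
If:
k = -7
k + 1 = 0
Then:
No Solution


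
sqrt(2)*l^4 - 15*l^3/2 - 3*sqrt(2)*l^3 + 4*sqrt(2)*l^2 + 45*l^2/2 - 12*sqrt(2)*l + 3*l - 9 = (l - 3)*(l - 3*sqrt(2))*(l - sqrt(2))*(sqrt(2)*l + 1/2)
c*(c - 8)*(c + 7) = c^3 - c^2 - 56*c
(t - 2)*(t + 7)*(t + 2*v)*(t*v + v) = t^4*v + 2*t^3*v^2 + 6*t^3*v + 12*t^2*v^2 - 9*t^2*v - 18*t*v^2 - 14*t*v - 28*v^2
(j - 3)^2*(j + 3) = j^3 - 3*j^2 - 9*j + 27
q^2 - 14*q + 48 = (q - 8)*(q - 6)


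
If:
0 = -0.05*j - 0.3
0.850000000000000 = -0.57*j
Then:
No Solution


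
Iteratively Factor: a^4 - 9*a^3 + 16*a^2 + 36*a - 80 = (a + 2)*(a^3 - 11*a^2 + 38*a - 40) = (a - 4)*(a + 2)*(a^2 - 7*a + 10) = (a - 4)*(a - 2)*(a + 2)*(a - 5)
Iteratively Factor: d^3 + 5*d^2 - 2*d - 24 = (d + 3)*(d^2 + 2*d - 8) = (d + 3)*(d + 4)*(d - 2)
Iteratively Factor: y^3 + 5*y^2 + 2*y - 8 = (y + 2)*(y^2 + 3*y - 4) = (y + 2)*(y + 4)*(y - 1)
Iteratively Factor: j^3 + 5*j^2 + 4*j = (j)*(j^2 + 5*j + 4) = j*(j + 1)*(j + 4)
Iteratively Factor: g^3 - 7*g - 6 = (g + 2)*(g^2 - 2*g - 3) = (g + 1)*(g + 2)*(g - 3)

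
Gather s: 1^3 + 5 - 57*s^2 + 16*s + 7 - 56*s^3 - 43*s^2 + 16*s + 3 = -56*s^3 - 100*s^2 + 32*s + 16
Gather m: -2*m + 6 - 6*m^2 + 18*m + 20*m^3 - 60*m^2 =20*m^3 - 66*m^2 + 16*m + 6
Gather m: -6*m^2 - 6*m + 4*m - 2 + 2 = -6*m^2 - 2*m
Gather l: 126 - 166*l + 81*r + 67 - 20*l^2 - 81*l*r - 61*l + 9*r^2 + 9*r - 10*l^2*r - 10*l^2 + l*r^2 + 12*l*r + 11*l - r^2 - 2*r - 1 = l^2*(-10*r - 30) + l*(r^2 - 69*r - 216) + 8*r^2 + 88*r + 192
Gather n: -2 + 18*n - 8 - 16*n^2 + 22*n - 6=-16*n^2 + 40*n - 16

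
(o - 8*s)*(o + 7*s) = o^2 - o*s - 56*s^2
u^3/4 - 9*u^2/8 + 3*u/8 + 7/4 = (u/4 + 1/4)*(u - 7/2)*(u - 2)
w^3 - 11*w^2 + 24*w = w*(w - 8)*(w - 3)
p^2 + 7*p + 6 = (p + 1)*(p + 6)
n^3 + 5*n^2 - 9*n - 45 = (n - 3)*(n + 3)*(n + 5)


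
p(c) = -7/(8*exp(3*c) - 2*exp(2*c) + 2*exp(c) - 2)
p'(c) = -7*(-24*exp(3*c) + 4*exp(2*c) - 2*exp(c))/(8*exp(3*c) - 2*exp(2*c) + 2*exp(c) - 2)^2 = (42*exp(2*c) - 7*exp(c) + 7/2)*exp(c)/(4*exp(3*c) - exp(2*c) + exp(c) - 1)^2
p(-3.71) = 3.59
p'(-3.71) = 0.09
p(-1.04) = 5.88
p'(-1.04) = 6.27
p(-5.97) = 3.51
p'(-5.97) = 0.01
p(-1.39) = 4.66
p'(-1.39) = 1.93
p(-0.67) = 16.34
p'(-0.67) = 121.76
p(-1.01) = 6.09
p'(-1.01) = 7.18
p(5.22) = -0.00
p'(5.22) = 0.00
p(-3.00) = 3.68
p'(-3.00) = 0.18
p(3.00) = 0.00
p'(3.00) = 0.00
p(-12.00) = 3.50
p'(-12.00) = 0.00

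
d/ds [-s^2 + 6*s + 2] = 6 - 2*s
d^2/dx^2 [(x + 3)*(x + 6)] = 2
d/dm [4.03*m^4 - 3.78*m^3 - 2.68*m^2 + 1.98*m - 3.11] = 16.12*m^3 - 11.34*m^2 - 5.36*m + 1.98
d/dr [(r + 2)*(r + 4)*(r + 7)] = 3*r^2 + 26*r + 50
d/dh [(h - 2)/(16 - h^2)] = (-h^2 + 2*h*(h - 2) + 16)/(h^2 - 16)^2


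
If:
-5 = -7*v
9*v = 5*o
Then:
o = 9/7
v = 5/7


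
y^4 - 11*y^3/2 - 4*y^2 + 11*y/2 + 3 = (y - 6)*(y - 1)*(y + 1/2)*(y + 1)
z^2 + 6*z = z*(z + 6)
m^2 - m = m*(m - 1)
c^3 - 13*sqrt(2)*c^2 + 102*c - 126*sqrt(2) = (c - 7*sqrt(2))*(c - 3*sqrt(2))^2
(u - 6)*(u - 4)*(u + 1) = u^3 - 9*u^2 + 14*u + 24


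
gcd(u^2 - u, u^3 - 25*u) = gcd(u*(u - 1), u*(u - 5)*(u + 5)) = u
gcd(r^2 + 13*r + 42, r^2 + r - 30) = r + 6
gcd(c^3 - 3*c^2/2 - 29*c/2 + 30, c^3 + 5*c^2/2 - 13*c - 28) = c + 4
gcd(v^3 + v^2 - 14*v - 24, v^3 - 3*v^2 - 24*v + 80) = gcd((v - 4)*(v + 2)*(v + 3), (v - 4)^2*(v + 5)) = v - 4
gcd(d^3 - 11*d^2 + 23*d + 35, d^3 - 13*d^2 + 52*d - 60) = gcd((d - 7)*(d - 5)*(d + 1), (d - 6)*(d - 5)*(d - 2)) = d - 5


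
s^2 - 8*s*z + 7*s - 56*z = (s + 7)*(s - 8*z)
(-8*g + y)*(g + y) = -8*g^2 - 7*g*y + y^2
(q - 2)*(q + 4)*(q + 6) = q^3 + 8*q^2 + 4*q - 48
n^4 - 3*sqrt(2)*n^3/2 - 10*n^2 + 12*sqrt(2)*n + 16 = (n - 2*sqrt(2))^2*(n + sqrt(2)/2)*(n + 2*sqrt(2))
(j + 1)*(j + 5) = j^2 + 6*j + 5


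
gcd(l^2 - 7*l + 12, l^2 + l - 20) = l - 4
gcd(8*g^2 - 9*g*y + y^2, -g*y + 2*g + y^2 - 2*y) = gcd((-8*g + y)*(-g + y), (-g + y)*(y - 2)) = -g + y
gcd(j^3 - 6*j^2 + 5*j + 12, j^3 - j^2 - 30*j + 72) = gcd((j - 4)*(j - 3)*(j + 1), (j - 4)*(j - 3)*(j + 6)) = j^2 - 7*j + 12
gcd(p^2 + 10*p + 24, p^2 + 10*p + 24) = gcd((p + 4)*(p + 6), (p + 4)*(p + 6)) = p^2 + 10*p + 24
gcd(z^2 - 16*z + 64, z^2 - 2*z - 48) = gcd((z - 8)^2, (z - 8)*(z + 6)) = z - 8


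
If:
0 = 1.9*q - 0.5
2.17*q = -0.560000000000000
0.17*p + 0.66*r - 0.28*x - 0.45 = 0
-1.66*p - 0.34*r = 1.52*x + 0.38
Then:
No Solution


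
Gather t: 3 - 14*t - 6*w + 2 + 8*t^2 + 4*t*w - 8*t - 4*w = 8*t^2 + t*(4*w - 22) - 10*w + 5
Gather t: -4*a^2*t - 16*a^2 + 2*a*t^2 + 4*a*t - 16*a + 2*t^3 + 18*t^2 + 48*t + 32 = -16*a^2 - 16*a + 2*t^3 + t^2*(2*a + 18) + t*(-4*a^2 + 4*a + 48) + 32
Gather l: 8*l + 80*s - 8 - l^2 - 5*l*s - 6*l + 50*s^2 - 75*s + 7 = -l^2 + l*(2 - 5*s) + 50*s^2 + 5*s - 1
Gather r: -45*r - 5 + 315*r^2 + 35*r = 315*r^2 - 10*r - 5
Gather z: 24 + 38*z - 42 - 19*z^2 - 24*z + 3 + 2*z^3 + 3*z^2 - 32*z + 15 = 2*z^3 - 16*z^2 - 18*z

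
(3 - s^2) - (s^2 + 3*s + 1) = -2*s^2 - 3*s + 2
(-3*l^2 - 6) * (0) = 0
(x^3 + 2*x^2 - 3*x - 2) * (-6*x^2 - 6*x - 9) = -6*x^5 - 18*x^4 - 3*x^3 + 12*x^2 + 39*x + 18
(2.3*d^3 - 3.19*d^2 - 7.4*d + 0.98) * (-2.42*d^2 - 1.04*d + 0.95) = -5.566*d^5 + 5.3278*d^4 + 23.4106*d^3 + 2.2939*d^2 - 8.0492*d + 0.931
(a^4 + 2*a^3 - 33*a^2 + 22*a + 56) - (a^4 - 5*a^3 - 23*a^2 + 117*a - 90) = 7*a^3 - 10*a^2 - 95*a + 146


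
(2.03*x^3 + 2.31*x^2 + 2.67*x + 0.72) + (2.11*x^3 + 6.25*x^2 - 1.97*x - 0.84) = 4.14*x^3 + 8.56*x^2 + 0.7*x - 0.12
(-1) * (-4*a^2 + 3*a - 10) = 4*a^2 - 3*a + 10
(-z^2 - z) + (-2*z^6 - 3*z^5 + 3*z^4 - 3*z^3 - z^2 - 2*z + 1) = -2*z^6 - 3*z^5 + 3*z^4 - 3*z^3 - 2*z^2 - 3*z + 1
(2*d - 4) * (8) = 16*d - 32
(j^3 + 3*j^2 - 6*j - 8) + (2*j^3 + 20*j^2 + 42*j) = 3*j^3 + 23*j^2 + 36*j - 8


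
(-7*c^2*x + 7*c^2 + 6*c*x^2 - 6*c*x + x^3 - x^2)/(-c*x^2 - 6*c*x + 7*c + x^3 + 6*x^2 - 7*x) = (7*c + x)/(x + 7)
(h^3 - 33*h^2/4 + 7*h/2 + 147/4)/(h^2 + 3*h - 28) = (4*h^3 - 33*h^2 + 14*h + 147)/(4*(h^2 + 3*h - 28))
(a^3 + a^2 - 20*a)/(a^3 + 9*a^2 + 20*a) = (a - 4)/(a + 4)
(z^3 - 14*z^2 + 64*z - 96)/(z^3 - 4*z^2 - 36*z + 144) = (z - 4)/(z + 6)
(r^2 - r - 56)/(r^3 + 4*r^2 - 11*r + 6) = (r^2 - r - 56)/(r^3 + 4*r^2 - 11*r + 6)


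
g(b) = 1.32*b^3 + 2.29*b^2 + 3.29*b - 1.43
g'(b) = 3.96*b^2 + 4.58*b + 3.29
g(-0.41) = -2.48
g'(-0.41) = 2.08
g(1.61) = 15.31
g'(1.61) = 20.93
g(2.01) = 25.15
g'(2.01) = 28.49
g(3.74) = 111.96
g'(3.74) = 75.81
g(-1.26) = -4.58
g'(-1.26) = 3.81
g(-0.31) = -2.27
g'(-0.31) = 2.25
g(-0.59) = -2.85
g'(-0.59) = 1.97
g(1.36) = 10.60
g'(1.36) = 16.84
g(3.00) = 64.69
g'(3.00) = 52.67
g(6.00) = 385.87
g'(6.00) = 173.33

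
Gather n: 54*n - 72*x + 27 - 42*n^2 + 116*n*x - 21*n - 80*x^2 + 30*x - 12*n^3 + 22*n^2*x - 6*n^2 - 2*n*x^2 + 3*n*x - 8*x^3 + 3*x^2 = -12*n^3 + n^2*(22*x - 48) + n*(-2*x^2 + 119*x + 33) - 8*x^3 - 77*x^2 - 42*x + 27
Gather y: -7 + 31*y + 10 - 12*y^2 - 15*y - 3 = -12*y^2 + 16*y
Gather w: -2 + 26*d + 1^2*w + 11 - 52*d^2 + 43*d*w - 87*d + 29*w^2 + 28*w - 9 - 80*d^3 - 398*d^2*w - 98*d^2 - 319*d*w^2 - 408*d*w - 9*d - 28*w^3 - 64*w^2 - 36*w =-80*d^3 - 150*d^2 - 70*d - 28*w^3 + w^2*(-319*d - 35) + w*(-398*d^2 - 365*d - 7)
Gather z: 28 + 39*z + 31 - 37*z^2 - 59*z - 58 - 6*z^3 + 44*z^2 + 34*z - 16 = -6*z^3 + 7*z^2 + 14*z - 15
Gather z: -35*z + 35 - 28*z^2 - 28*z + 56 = -28*z^2 - 63*z + 91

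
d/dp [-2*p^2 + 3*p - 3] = 3 - 4*p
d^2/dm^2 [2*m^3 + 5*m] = 12*m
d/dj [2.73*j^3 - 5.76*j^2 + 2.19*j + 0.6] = 8.19*j^2 - 11.52*j + 2.19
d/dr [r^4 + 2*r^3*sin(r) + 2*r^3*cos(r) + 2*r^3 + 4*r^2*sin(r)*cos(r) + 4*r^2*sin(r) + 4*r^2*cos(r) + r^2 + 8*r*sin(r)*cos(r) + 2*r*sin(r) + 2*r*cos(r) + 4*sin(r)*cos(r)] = 2*sqrt(2)*r^3*cos(r + pi/4) + 4*r^3 + 4*r^2*sin(r) + 8*r^2*cos(r) + 4*r^2*cos(2*r) + 2*sqrt(2)*r^2*cos(r + pi/4) + 6*r^2 + 4*r*sin(r) + 2*sqrt(2)*r*sin(r + pi/4) + 4*sqrt(2)*r*sin(2*r + pi/4) + 8*r*cos(r) + 4*r*cos(2*r) + 2*r + 2*sqrt(2)*sin(r + pi/4) + 4*sqrt(2)*sin(2*r + pi/4)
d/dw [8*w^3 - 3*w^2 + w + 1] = 24*w^2 - 6*w + 1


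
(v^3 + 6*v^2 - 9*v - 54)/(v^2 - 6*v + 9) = (v^2 + 9*v + 18)/(v - 3)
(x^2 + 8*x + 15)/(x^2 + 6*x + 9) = (x + 5)/(x + 3)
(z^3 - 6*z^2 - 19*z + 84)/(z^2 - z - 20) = (z^2 - 10*z + 21)/(z - 5)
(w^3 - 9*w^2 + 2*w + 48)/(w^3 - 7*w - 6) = (w - 8)/(w + 1)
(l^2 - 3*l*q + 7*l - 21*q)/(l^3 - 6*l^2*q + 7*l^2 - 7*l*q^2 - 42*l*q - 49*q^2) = (-l + 3*q)/(-l^2 + 6*l*q + 7*q^2)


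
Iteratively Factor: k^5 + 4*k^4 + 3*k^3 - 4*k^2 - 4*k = (k - 1)*(k^4 + 5*k^3 + 8*k^2 + 4*k) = (k - 1)*(k + 2)*(k^3 + 3*k^2 + 2*k) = (k - 1)*(k + 2)^2*(k^2 + k) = k*(k - 1)*(k + 2)^2*(k + 1)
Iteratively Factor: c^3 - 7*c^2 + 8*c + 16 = (c + 1)*(c^2 - 8*c + 16) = (c - 4)*(c + 1)*(c - 4)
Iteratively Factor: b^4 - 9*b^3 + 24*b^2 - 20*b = (b - 5)*(b^3 - 4*b^2 + 4*b) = (b - 5)*(b - 2)*(b^2 - 2*b) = (b - 5)*(b - 2)^2*(b)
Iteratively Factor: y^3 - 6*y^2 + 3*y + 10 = (y - 5)*(y^2 - y - 2) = (y - 5)*(y + 1)*(y - 2)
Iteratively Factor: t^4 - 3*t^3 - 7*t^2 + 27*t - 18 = (t - 1)*(t^3 - 2*t^2 - 9*t + 18) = (t - 3)*(t - 1)*(t^2 + t - 6) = (t - 3)*(t - 1)*(t + 3)*(t - 2)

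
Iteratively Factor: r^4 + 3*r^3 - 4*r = (r)*(r^3 + 3*r^2 - 4) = r*(r + 2)*(r^2 + r - 2) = r*(r - 1)*(r + 2)*(r + 2)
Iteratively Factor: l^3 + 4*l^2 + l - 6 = (l + 2)*(l^2 + 2*l - 3) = (l + 2)*(l + 3)*(l - 1)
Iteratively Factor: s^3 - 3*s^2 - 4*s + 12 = (s - 3)*(s^2 - 4) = (s - 3)*(s - 2)*(s + 2)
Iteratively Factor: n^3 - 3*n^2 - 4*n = (n - 4)*(n^2 + n) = n*(n - 4)*(n + 1)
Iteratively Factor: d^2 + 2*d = (d + 2)*(d)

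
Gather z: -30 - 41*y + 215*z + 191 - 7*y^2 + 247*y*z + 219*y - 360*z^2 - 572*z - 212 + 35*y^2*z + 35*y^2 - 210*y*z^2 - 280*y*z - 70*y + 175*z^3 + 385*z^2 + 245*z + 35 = 28*y^2 + 108*y + 175*z^3 + z^2*(25 - 210*y) + z*(35*y^2 - 33*y - 112) - 16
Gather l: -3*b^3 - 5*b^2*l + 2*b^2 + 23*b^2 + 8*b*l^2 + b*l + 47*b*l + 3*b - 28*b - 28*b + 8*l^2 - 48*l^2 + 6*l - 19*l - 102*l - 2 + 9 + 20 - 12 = -3*b^3 + 25*b^2 - 53*b + l^2*(8*b - 40) + l*(-5*b^2 + 48*b - 115) + 15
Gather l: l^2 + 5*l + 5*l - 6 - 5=l^2 + 10*l - 11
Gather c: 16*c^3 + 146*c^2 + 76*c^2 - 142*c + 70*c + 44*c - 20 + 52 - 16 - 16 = 16*c^3 + 222*c^2 - 28*c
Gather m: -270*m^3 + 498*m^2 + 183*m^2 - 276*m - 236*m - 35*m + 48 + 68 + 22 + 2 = -270*m^3 + 681*m^2 - 547*m + 140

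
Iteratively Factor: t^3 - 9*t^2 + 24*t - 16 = (t - 1)*(t^2 - 8*t + 16) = (t - 4)*(t - 1)*(t - 4)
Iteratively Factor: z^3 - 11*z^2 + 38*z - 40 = (z - 4)*(z^2 - 7*z + 10) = (z - 5)*(z - 4)*(z - 2)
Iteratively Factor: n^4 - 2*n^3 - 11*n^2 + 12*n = (n)*(n^3 - 2*n^2 - 11*n + 12) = n*(n + 3)*(n^2 - 5*n + 4) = n*(n - 4)*(n + 3)*(n - 1)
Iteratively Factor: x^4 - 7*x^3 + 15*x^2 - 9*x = (x)*(x^3 - 7*x^2 + 15*x - 9) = x*(x - 1)*(x^2 - 6*x + 9) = x*(x - 3)*(x - 1)*(x - 3)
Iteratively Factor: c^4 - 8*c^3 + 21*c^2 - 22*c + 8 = (c - 1)*(c^3 - 7*c^2 + 14*c - 8) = (c - 1)^2*(c^2 - 6*c + 8) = (c - 2)*(c - 1)^2*(c - 4)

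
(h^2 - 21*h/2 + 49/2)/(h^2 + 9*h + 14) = (2*h^2 - 21*h + 49)/(2*(h^2 + 9*h + 14))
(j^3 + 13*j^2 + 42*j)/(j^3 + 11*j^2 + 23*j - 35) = j*(j + 6)/(j^2 + 4*j - 5)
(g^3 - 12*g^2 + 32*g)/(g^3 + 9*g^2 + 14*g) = (g^2 - 12*g + 32)/(g^2 + 9*g + 14)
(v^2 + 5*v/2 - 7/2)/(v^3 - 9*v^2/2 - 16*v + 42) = (v - 1)/(v^2 - 8*v + 12)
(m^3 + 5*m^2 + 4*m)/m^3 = 1 + 5/m + 4/m^2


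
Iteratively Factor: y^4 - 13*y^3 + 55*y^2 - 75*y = (y - 5)*(y^3 - 8*y^2 + 15*y) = (y - 5)*(y - 3)*(y^2 - 5*y) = y*(y - 5)*(y - 3)*(y - 5)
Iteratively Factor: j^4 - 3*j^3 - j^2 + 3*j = (j - 3)*(j^3 - j) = (j - 3)*(j + 1)*(j^2 - j) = j*(j - 3)*(j + 1)*(j - 1)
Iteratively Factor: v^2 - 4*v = (v - 4)*(v)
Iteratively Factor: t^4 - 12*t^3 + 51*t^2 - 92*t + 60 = (t - 2)*(t^3 - 10*t^2 + 31*t - 30) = (t - 5)*(t - 2)*(t^2 - 5*t + 6) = (t - 5)*(t - 2)^2*(t - 3)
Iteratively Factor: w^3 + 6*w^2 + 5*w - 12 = (w + 4)*(w^2 + 2*w - 3) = (w - 1)*(w + 4)*(w + 3)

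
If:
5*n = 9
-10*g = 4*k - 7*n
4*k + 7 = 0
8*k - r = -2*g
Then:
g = 49/25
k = -7/4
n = 9/5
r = -252/25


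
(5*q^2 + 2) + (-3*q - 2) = 5*q^2 - 3*q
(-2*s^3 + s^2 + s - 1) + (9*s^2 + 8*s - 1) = -2*s^3 + 10*s^2 + 9*s - 2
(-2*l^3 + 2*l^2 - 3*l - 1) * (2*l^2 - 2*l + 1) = -4*l^5 + 8*l^4 - 12*l^3 + 6*l^2 - l - 1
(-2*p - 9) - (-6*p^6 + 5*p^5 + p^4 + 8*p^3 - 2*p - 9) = 6*p^6 - 5*p^5 - p^4 - 8*p^3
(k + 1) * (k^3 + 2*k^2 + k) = k^4 + 3*k^3 + 3*k^2 + k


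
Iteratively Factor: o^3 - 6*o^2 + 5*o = (o)*(o^2 - 6*o + 5) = o*(o - 5)*(o - 1)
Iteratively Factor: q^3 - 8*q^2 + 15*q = (q)*(q^2 - 8*q + 15) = q*(q - 3)*(q - 5)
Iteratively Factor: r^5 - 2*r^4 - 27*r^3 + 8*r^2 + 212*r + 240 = (r + 3)*(r^4 - 5*r^3 - 12*r^2 + 44*r + 80) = (r - 5)*(r + 3)*(r^3 - 12*r - 16) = (r - 5)*(r - 4)*(r + 3)*(r^2 + 4*r + 4) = (r - 5)*(r - 4)*(r + 2)*(r + 3)*(r + 2)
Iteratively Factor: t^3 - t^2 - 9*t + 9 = (t - 1)*(t^2 - 9) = (t - 1)*(t + 3)*(t - 3)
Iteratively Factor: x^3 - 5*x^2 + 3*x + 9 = (x - 3)*(x^2 - 2*x - 3) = (x - 3)*(x + 1)*(x - 3)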